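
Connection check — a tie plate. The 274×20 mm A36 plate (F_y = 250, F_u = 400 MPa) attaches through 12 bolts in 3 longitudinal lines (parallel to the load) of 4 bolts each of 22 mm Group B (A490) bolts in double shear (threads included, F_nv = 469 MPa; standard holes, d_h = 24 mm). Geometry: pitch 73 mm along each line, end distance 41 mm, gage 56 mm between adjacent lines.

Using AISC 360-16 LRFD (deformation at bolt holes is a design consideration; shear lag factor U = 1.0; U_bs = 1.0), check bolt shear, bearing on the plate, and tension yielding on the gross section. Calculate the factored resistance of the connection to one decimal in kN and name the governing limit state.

Bolt shear: A_b = π(22)²/4 = 380.13 mm². φR_n = 0.75 × 469 × 380.13 × 12 × 2 = 3209.1 kN.
Bearing (20 mm plate, F_u = 400 MPa): end bolts L_c = 41 − 24/2 = 29, R_n = min(1.2×29×20×400, 2.4×22×20×400) = 278.4 kN/bolt; interior L_c = 73 − 24 = 49, R_n = 422.4 kN/bolt. φR_n = 0.75 × (3×278.4 + 9×422.4) = 3477.6 kN.
Tension yield (gross): A_g = 274×20 = 5480 mm². φR_n = 0.90 × 250 × 5480 = 1233.0 kN.
Governing: min(3209.1, 3477.6, 1233.0) = 1233.0 kN → gross-section yield.

1233.0 kN (gross-section yield governs)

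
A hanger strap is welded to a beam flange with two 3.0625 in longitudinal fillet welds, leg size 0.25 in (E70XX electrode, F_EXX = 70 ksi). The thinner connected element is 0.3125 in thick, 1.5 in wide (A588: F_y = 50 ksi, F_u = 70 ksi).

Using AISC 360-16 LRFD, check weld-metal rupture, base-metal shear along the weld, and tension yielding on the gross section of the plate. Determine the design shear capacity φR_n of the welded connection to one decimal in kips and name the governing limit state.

Weld metal: throat = 0.707×0.25 = 0.17675 in, L = 2×3.0625 = 6.125 in. φR_n = 0.75 × 0.6 × 70 × 0.17675 × 6.125 = 34.1 kips.
Base metal shear (0.3125 in plate): yield φR_n = 1.0×0.6×50×0.3125×6.125 = 57.4 kips; rupture φR_n = 0.75×0.6×70×0.3125×6.125 = 60.3 kips; take 57.4 kips (yield).
Tension yield (gross): A_g = 1.5×0.3125 = 0.46875 in². φR_n = 0.90 × 50 × 0.46875 = 21.1 kips.
Governing: min(34.1, 57.4, 21.1) = 21.1 kips → gross-section yield.

21.1 kips (gross-section yield governs)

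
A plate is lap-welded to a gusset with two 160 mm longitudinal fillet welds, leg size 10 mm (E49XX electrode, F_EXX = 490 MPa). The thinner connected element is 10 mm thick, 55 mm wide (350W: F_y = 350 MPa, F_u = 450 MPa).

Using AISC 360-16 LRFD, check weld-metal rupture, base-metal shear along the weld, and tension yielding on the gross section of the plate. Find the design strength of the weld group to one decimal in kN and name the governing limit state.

173.3 kN (gross-section yield governs)

Weld metal: throat = 0.707×10 = 7.07 mm, L = 2×160 = 320 mm. φR_n = 0.75 × 0.6 × 490 × 7.07 × 320 = 498.9 kN.
Base metal shear (10 mm plate): yield φR_n = 1.0×0.6×350×10×320 = 672.0 kN; rupture φR_n = 0.75×0.6×450×10×320 = 648.0 kN; take 648.0 kN (rupture).
Tension yield (gross): A_g = 55×10 = 550 mm². φR_n = 0.90 × 350 × 550 = 173.3 kN.
Governing: min(498.9, 648.0, 173.3) = 173.3 kN → gross-section yield.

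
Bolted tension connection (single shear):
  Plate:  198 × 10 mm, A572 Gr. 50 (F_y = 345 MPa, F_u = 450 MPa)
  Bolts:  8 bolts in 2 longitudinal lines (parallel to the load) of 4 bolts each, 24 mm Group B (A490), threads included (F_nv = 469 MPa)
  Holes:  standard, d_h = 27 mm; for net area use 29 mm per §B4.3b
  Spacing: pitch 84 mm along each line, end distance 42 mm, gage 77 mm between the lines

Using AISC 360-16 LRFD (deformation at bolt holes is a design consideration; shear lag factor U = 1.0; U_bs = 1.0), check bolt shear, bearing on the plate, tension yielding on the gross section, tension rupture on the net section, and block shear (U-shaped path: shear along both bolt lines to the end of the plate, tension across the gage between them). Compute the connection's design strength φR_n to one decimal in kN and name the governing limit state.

Bolt shear: A_b = π(24)²/4 = 452.39 mm². φR_n = 0.75 × 469 × 452.39 × 8 × 1 = 1273.0 kN.
Bearing (10 mm plate, F_u = 450 MPa): end bolts L_c = 42 − 27/2 = 28.5, R_n = min(1.2×28.5×10×450, 2.4×24×10×450) = 153.9 kN/bolt; interior L_c = 84 − 27 = 57, R_n = 259.2 kN/bolt. φR_n = 0.75 × (2×153.9 + 6×259.2) = 1397.3 kN.
Tension yield (gross): A_g = 198×10 = 1980 mm². φR_n = 0.90 × 345 × 1980 = 614.8 kN.
Tension rupture (net): A_n = (198 − 2×29)×10 = 1400 mm² (U = 1.0, A_e = A_n). φR_n = 0.75 × 450 × 1400 = 472.5 kN.
Block shear: shear path 2×[42+3×84] = 2×294 mm, A_gv = 5880, A_nv = 2×(294 − 3.5×29)×10 = 3850 mm²; tension across gage: (77 − 1×29)×10 = 480 mm². R_n = min(0.6×450×3850, 0.6×345×5880) + 1.0×450×480 = min(1039.5, 1217.2) + 216 = 1255.5 kN. φR_n = 0.75 × 1255.5 = 941.6 kN.
Governing: min(1273.0, 1397.3, 614.8, 472.5, 941.6) = 472.5 kN → net-section rupture.

472.5 kN (net-section rupture governs)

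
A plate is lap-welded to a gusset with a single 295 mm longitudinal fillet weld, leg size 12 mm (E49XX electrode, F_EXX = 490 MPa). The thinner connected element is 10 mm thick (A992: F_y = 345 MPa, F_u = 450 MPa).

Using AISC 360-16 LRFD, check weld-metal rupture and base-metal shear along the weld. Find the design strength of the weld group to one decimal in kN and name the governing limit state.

551.9 kN (weld metal governs)

Weld metal: throat = 0.707×12 = 8.484 mm, L = 295 mm. φR_n = 0.75 × 0.6 × 490 × 8.484 × 295 = 551.9 kN.
Base metal shear (10 mm plate): yield φR_n = 1.0×0.6×345×10×295 = 610.7 kN; rupture φR_n = 0.75×0.6×450×10×295 = 597.4 kN; take 597.4 kN (rupture).
Governing: min(551.9, 597.4) = 551.9 kN → weld metal.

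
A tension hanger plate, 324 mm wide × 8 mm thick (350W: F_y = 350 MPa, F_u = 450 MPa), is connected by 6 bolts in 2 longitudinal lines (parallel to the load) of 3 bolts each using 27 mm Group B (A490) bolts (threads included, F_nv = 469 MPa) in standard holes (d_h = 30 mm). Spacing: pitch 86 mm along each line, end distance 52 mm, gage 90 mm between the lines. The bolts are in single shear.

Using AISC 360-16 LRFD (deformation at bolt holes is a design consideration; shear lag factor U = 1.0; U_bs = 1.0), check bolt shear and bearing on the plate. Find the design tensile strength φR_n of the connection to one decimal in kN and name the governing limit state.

939.6 kN (bearing governs)

Bolt shear: A_b = π(27)²/4 = 572.56 mm². φR_n = 0.75 × 469 × 572.56 × 6 × 1 = 1208.4 kN.
Bearing (8 mm plate, F_u = 450 MPa): end bolts L_c = 52 − 30/2 = 37, R_n = min(1.2×37×8×450, 2.4×27×8×450) = 159.84 kN/bolt; interior L_c = 86 − 30 = 56, R_n = 233.28 kN/bolt. φR_n = 0.75 × (2×159.84 + 4×233.28) = 939.6 kN.
Governing: min(1208.4, 939.6) = 939.6 kN → bearing.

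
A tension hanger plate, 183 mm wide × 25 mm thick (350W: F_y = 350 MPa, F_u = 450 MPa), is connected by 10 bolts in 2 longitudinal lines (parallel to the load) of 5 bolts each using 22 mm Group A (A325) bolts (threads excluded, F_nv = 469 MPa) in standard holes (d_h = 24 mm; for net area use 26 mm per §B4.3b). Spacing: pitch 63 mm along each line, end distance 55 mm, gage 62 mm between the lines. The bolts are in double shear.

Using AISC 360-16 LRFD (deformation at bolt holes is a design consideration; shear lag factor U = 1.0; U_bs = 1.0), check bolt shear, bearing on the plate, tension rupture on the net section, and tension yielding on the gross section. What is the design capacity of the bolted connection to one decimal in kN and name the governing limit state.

Bolt shear: A_b = π(22)²/4 = 380.13 mm². φR_n = 0.75 × 469 × 380.13 × 10 × 2 = 2674.2 kN.
Bearing (25 mm plate, F_u = 450 MPa): end bolts L_c = 55 − 24/2 = 43, R_n = min(1.2×43×25×450, 2.4×22×25×450) = 580.5 kN/bolt; interior L_c = 63 − 24 = 39, R_n = 526.5 kN/bolt. φR_n = 0.75 × (2×580.5 + 8×526.5) = 4029.8 kN.
Tension rupture (net): A_n = (183 − 2×26)×25 = 3275 mm² (U = 1.0, A_e = A_n). φR_n = 0.75 × 450 × 3275 = 1105.3 kN.
Tension yield (gross): A_g = 183×25 = 4575 mm². φR_n = 0.90 × 350 × 4575 = 1441.1 kN.
Governing: min(2674.2, 4029.8, 1105.3, 1441.1) = 1105.3 kN → net-section rupture.

1105.3 kN (net-section rupture governs)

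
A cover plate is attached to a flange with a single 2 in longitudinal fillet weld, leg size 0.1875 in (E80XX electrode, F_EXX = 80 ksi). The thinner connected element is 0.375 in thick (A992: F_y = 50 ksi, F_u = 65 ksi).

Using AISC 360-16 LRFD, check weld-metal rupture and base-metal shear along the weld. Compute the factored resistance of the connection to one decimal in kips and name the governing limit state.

9.5 kips (weld metal governs)

Weld metal: throat = 0.707×0.1875 = 0.13256 in, L = 2 in. φR_n = 0.75 × 0.6 × 80 × 0.13256 × 2 = 9.5 kips.
Base metal shear (0.375 in plate): yield φR_n = 1.0×0.6×50×0.375×2 = 22.5 kips; rupture φR_n = 0.75×0.6×65×0.375×2 = 21.9 kips; take 21.9 kips (rupture).
Governing: min(9.5, 21.9) = 9.5 kips → weld metal.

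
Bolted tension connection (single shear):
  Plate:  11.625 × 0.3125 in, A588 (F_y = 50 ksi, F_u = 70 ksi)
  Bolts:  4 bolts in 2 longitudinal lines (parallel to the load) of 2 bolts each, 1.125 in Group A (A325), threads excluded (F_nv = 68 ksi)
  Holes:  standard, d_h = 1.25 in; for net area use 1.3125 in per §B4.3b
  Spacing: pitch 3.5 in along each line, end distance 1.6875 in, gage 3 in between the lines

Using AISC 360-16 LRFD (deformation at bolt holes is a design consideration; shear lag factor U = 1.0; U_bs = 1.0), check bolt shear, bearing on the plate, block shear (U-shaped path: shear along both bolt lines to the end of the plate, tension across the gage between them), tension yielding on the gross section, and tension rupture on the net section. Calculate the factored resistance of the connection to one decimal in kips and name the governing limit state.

91.1 kips (block shear governs)

Bolt shear: A_b = π(1.125)²/4 = 0.99402 in². φR_n = 0.75 × 68 × 0.99402 × 4 × 1 = 202.8 kips.
Bearing (0.3125 in plate, F_u = 70 ksi): end bolts L_c = 1.6875 − 1.25/2 = 1.0625, R_n = min(1.2×1.0625×0.3125×70, 2.4×1.125×0.3125×70) = 27.891 kips/bolt; interior L_c = 3.5 − 1.25 = 2.25, R_n = 59.063 kips/bolt. φR_n = 0.75 × (2×27.891 + 2×59.063) = 130.4 kips.
Block shear: shear path 2×[1.6875+1×3.5] = 2×5.1875 in, A_gv = 3.2422, A_nv = 2×(5.1875 − 1.5×1.3125)×0.3125 = 2.0117 in²; tension across gage: (3 − 1×1.3125)×0.3125 = 0.52734 in². R_n = min(0.6×70×2.0117, 0.6×50×3.2422) + 1.0×70×0.52734 = min(84.491, 97.266) + 36.914 = 121.41 kips. φR_n = 0.75 × 121.41 = 91.1 kips.
Tension yield (gross): A_g = 11.625×0.3125 = 3.6328 in². φR_n = 0.90 × 50 × 3.6328 = 163.5 kips.
Tension rupture (net): A_n = (11.625 − 2×1.3125)×0.3125 = 2.8125 in² (U = 1.0, A_e = A_n). φR_n = 0.75 × 70 × 2.8125 = 147.7 kips.
Governing: min(202.8, 130.4, 91.1, 163.5, 147.7) = 91.1 kips → block shear.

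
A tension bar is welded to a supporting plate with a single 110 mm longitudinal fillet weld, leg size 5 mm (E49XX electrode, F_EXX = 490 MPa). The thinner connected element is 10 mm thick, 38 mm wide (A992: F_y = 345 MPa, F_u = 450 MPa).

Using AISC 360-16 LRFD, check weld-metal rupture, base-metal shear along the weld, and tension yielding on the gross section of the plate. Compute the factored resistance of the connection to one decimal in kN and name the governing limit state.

Weld metal: throat = 0.707×5 = 3.535 mm, L = 110 mm. φR_n = 0.75 × 0.6 × 490 × 3.535 × 110 = 85.7 kN.
Base metal shear (10 mm plate): yield φR_n = 1.0×0.6×345×10×110 = 227.7 kN; rupture φR_n = 0.75×0.6×450×10×110 = 222.8 kN; take 222.8 kN (rupture).
Tension yield (gross): A_g = 38×10 = 380 mm². φR_n = 0.90 × 345 × 380 = 118.0 kN.
Governing: min(85.7, 222.8, 118.0) = 85.7 kN → weld metal.

85.7 kN (weld metal governs)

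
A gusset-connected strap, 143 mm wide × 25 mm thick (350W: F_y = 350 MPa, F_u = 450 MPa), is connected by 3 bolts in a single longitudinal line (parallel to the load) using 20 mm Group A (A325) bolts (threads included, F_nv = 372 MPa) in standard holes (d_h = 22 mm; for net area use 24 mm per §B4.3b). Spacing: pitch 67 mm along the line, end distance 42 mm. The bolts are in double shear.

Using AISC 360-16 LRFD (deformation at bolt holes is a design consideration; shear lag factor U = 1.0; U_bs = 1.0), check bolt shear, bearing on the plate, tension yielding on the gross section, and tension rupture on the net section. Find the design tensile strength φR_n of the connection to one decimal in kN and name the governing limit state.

Bolt shear: A_b = π(20)²/4 = 314.16 mm². φR_n = 0.75 × 372 × 314.16 × 3 × 2 = 525.9 kN.
Bearing (25 mm plate, F_u = 450 MPa): end bolts L_c = 42 − 22/2 = 31, R_n = min(1.2×31×25×450, 2.4×20×25×450) = 418.5 kN/bolt; interior L_c = 67 − 22 = 45, R_n = 540 kN/bolt. φR_n = 0.75 × (1×418.5 + 2×540) = 1123.9 kN.
Tension yield (gross): A_g = 143×25 = 3575 mm². φR_n = 0.90 × 350 × 3575 = 1126.1 kN.
Tension rupture (net): A_n = (143 − 1×24)×25 = 2975 mm² (U = 1.0, A_e = A_n). φR_n = 0.75 × 450 × 2975 = 1004.1 kN.
Governing: min(525.9, 1123.9, 1126.1, 1004.1) = 525.9 kN → bolt shear.

525.9 kN (bolt shear governs)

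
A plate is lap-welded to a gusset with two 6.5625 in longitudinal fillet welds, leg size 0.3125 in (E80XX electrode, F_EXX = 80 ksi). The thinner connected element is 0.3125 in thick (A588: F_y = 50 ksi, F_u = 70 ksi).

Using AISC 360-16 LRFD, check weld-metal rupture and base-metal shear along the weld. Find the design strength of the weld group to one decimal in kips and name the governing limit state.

Weld metal: throat = 0.707×0.3125 = 0.22094 in, L = 2×6.5625 = 13.125 in. φR_n = 0.75 × 0.6 × 80 × 0.22094 × 13.125 = 104.4 kips.
Base metal shear (0.3125 in plate): yield φR_n = 1.0×0.6×50×0.3125×13.125 = 123.0 kips; rupture φR_n = 0.75×0.6×70×0.3125×13.125 = 129.2 kips; take 123.0 kips (yield).
Governing: min(104.4, 123.0) = 104.4 kips → weld metal.

104.4 kips (weld metal governs)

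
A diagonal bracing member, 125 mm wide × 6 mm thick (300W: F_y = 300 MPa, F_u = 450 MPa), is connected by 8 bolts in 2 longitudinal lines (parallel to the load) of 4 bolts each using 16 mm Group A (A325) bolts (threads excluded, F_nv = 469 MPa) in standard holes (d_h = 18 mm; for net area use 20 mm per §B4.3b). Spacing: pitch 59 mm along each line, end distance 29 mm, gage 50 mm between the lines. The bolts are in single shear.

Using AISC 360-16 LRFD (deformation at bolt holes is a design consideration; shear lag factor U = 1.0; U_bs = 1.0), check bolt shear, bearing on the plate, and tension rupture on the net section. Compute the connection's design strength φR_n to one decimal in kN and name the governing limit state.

172.1 kN (net-section rupture governs)

Bolt shear: A_b = π(16)²/4 = 201.06 mm². φR_n = 0.75 × 469 × 201.06 × 8 × 1 = 565.8 kN.
Bearing (6 mm plate, F_u = 450 MPa): end bolts L_c = 29 − 18/2 = 20, R_n = min(1.2×20×6×450, 2.4×16×6×450) = 64.8 kN/bolt; interior L_c = 59 − 18 = 41, R_n = 103.68 kN/bolt. φR_n = 0.75 × (2×64.8 + 6×103.68) = 563.8 kN.
Tension rupture (net): A_n = (125 − 2×20)×6 = 510 mm² (U = 1.0, A_e = A_n). φR_n = 0.75 × 450 × 510 = 172.1 kN.
Governing: min(565.8, 563.8, 172.1) = 172.1 kN → net-section rupture.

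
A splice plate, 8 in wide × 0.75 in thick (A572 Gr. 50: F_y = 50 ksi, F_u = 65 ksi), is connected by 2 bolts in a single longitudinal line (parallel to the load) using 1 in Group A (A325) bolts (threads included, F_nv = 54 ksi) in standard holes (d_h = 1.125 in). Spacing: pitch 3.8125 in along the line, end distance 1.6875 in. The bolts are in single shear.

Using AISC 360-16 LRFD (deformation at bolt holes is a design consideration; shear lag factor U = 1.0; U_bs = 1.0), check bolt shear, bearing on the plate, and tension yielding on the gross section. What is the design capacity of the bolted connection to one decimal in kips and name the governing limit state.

63.6 kips (bolt shear governs)

Bolt shear: A_b = π(1)²/4 = 0.7854 in². φR_n = 0.75 × 54 × 0.7854 × 2 × 1 = 63.6 kips.
Bearing (0.75 in plate, F_u = 65 ksi): end bolts L_c = 1.6875 − 1.125/2 = 1.125, R_n = min(1.2×1.125×0.75×65, 2.4×1×0.75×65) = 65.813 kips/bolt; interior L_c = 3.8125 − 1.125 = 2.6875, R_n = 117 kips/bolt. φR_n = 0.75 × (1×65.813 + 1×117) = 137.1 kips.
Tension yield (gross): A_g = 8×0.75 = 6 in². φR_n = 0.90 × 50 × 6 = 270.0 kips.
Governing: min(63.6, 137.1, 270.0) = 63.6 kips → bolt shear.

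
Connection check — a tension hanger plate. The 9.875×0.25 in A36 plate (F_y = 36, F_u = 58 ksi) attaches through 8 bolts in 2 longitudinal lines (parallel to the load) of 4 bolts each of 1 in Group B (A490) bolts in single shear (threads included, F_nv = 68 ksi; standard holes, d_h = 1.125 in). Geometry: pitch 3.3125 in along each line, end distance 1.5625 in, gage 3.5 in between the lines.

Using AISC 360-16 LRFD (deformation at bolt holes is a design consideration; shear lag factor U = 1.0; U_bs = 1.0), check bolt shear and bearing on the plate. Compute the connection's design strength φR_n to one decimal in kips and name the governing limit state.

Bolt shear: A_b = π(1)²/4 = 0.7854 in². φR_n = 0.75 × 68 × 0.7854 × 8 × 1 = 320.4 kips.
Bearing (0.25 in plate, F_u = 58 ksi): end bolts L_c = 1.5625 − 1.125/2 = 1, R_n = min(1.2×1×0.25×58, 2.4×1×0.25×58) = 17.4 kips/bolt; interior L_c = 3.3125 − 1.125 = 2.1875, R_n = 34.8 kips/bolt. φR_n = 0.75 × (2×17.4 + 6×34.8) = 182.7 kips.
Governing: min(320.4, 182.7) = 182.7 kips → bearing.

182.7 kips (bearing governs)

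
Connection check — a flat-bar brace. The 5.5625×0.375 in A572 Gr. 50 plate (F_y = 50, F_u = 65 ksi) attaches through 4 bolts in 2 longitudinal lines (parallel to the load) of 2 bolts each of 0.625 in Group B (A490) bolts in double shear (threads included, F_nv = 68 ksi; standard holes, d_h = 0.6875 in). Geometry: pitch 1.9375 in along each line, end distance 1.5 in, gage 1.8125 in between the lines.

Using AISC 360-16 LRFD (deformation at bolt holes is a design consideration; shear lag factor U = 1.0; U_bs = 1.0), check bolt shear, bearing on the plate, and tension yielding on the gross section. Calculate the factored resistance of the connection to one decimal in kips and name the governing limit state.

93.9 kips (gross-section yield governs)

Bolt shear: A_b = π(0.625)²/4 = 0.3068 in². φR_n = 0.75 × 68 × 0.3068 × 4 × 2 = 125.2 kips.
Bearing (0.375 in plate, F_u = 65 ksi): end bolts L_c = 1.5 − 0.6875/2 = 1.15625, R_n = min(1.2×1.15625×0.375×65, 2.4×0.625×0.375×65) = 33.82 kips/bolt; interior L_c = 1.9375 − 0.6875 = 1.25, R_n = 36.563 kips/bolt. φR_n = 0.75 × (2×33.82 + 2×36.563) = 105.6 kips.
Tension yield (gross): A_g = 5.5625×0.375 = 2.0859 in². φR_n = 0.90 × 50 × 2.0859 = 93.9 kips.
Governing: min(125.2, 105.6, 93.9) = 93.9 kips → gross-section yield.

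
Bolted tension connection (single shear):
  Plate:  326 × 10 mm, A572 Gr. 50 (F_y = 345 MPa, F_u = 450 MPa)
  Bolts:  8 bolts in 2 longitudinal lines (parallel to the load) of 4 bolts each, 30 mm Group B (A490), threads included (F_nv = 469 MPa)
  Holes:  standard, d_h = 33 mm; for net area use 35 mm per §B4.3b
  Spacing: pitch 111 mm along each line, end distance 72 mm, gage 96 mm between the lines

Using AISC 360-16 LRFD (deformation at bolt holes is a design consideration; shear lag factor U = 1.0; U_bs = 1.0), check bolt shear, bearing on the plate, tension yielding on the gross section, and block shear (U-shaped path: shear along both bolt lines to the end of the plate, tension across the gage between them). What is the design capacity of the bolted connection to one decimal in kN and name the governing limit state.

1012.2 kN (gross-section yield governs)

Bolt shear: A_b = π(30)²/4 = 706.86 mm². φR_n = 0.75 × 469 × 706.86 × 8 × 1 = 1989.1 kN.
Bearing (10 mm plate, F_u = 450 MPa): end bolts L_c = 72 − 33/2 = 55.5, R_n = min(1.2×55.5×10×450, 2.4×30×10×450) = 299.7 kN/bolt; interior L_c = 111 − 33 = 78, R_n = 324 kN/bolt. φR_n = 0.75 × (2×299.7 + 6×324) = 1907.6 kN.
Tension yield (gross): A_g = 326×10 = 3260 mm². φR_n = 0.90 × 345 × 3260 = 1012.2 kN.
Block shear: shear path 2×[72+3×111] = 2×405 mm, A_gv = 8100, A_nv = 2×(405 − 3.5×35)×10 = 5650 mm²; tension across gage: (96 − 1×35)×10 = 610 mm². R_n = min(0.6×450×5650, 0.6×345×8100) + 1.0×450×610 = min(1525.5, 1676.7) + 274.5 = 1800 kN. φR_n = 0.75 × 1800 = 1350.0 kN.
Governing: min(1989.1, 1907.6, 1012.2, 1350.0) = 1012.2 kN → gross-section yield.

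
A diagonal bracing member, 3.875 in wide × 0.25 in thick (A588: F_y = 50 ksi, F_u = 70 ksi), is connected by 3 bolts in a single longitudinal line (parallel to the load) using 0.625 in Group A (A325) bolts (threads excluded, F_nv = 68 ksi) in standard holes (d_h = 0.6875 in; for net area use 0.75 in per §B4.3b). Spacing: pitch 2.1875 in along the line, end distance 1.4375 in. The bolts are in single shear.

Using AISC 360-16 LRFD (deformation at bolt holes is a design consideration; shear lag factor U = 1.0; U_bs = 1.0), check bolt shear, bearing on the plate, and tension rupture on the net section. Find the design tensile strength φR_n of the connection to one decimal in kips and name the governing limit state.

Bolt shear: A_b = π(0.625)²/4 = 0.3068 in². φR_n = 0.75 × 68 × 0.3068 × 3 × 1 = 46.9 kips.
Bearing (0.25 in plate, F_u = 70 ksi): end bolts L_c = 1.4375 − 0.6875/2 = 1.09375, R_n = min(1.2×1.09375×0.25×70, 2.4×0.625×0.25×70) = 22.969 kips/bolt; interior L_c = 2.1875 − 0.6875 = 1.5, R_n = 26.25 kips/bolt. φR_n = 0.75 × (1×22.969 + 2×26.25) = 56.6 kips.
Tension rupture (net): A_n = (3.875 − 1×0.75)×0.25 = 0.78125 in² (U = 1.0, A_e = A_n). φR_n = 0.75 × 70 × 0.78125 = 41.0 kips.
Governing: min(46.9, 56.6, 41.0) = 41.0 kips → net-section rupture.

41.0 kips (net-section rupture governs)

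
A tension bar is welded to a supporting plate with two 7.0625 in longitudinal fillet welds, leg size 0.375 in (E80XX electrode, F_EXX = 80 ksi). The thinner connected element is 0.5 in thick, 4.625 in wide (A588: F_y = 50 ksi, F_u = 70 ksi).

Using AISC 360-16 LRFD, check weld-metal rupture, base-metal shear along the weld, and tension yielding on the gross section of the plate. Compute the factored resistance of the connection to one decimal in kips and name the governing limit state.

Weld metal: throat = 0.707×0.375 = 0.26513 in, L = 2×7.0625 = 14.125 in. φR_n = 0.75 × 0.6 × 80 × 0.26513 × 14.125 = 134.8 kips.
Base metal shear (0.5 in plate): yield φR_n = 1.0×0.6×50×0.5×14.125 = 211.9 kips; rupture φR_n = 0.75×0.6×70×0.5×14.125 = 222.5 kips; take 211.9 kips (yield).
Tension yield (gross): A_g = 4.625×0.5 = 2.3125 in². φR_n = 0.90 × 50 × 2.3125 = 104.1 kips.
Governing: min(134.8, 211.9, 104.1) = 104.1 kips → gross-section yield.

104.1 kips (gross-section yield governs)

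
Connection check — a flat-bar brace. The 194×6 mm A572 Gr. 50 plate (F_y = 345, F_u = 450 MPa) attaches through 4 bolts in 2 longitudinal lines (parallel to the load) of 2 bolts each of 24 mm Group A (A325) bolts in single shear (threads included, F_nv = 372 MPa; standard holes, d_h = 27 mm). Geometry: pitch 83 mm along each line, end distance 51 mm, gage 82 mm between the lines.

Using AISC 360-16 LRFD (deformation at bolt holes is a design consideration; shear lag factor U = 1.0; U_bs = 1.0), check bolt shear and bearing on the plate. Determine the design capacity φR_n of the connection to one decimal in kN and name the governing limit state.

Bolt shear: A_b = π(24)²/4 = 452.39 mm². φR_n = 0.75 × 372 × 452.39 × 4 × 1 = 504.9 kN.
Bearing (6 mm plate, F_u = 450 MPa): end bolts L_c = 51 − 27/2 = 37.5, R_n = min(1.2×37.5×6×450, 2.4×24×6×450) = 121.5 kN/bolt; interior L_c = 83 − 27 = 56, R_n = 155.52 kN/bolt. φR_n = 0.75 × (2×121.5 + 2×155.52) = 415.5 kN.
Governing: min(504.9, 415.5) = 415.5 kN → bearing.

415.5 kN (bearing governs)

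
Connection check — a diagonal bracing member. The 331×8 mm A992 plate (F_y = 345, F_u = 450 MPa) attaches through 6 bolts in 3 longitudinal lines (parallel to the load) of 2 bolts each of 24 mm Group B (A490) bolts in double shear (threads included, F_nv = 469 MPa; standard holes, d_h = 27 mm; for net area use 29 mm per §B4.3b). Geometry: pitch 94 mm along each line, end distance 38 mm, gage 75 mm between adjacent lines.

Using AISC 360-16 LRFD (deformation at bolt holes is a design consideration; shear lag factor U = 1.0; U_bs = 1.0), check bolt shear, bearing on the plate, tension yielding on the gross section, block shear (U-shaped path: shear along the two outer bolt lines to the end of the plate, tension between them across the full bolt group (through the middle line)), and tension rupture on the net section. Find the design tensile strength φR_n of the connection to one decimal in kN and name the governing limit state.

Bolt shear: A_b = π(24)²/4 = 452.39 mm². φR_n = 0.75 × 469 × 452.39 × 6 × 2 = 1909.5 kN.
Bearing (8 mm plate, F_u = 450 MPa): end bolts L_c = 38 − 27/2 = 24.5, R_n = min(1.2×24.5×8×450, 2.4×24×8×450) = 105.84 kN/bolt; interior L_c = 94 − 27 = 67, R_n = 207.36 kN/bolt. φR_n = 0.75 × (3×105.84 + 3×207.36) = 704.7 kN.
Tension yield (gross): A_g = 331×8 = 2648 mm². φR_n = 0.90 × 345 × 2648 = 822.2 kN.
Block shear: shear path 2×[38+1×94] = 2×132 mm, A_gv = 2112, A_nv = 2×(132 − 1.5×29)×8 = 1416 mm²; tension across gage: (150 − 2×29)×8 = 736 mm². R_n = min(0.6×450×1416, 0.6×345×2112) + 1.0×450×736 = min(382.32, 437.18) + 331.2 = 713.52 kN. φR_n = 0.75 × 713.52 = 535.1 kN.
Tension rupture (net): A_n = (331 − 3×29)×8 = 1952 mm² (U = 1.0, A_e = A_n). φR_n = 0.75 × 450 × 1952 = 658.8 kN.
Governing: min(1909.5, 704.7, 822.2, 535.1, 658.8) = 535.1 kN → block shear.

535.1 kN (block shear governs)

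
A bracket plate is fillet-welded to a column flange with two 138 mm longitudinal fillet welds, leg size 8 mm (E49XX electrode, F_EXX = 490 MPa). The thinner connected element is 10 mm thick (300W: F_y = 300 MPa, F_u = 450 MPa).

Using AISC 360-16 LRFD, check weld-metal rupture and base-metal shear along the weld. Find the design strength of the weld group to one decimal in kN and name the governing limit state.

344.2 kN (weld metal governs)

Weld metal: throat = 0.707×8 = 5.656 mm, L = 2×138 = 276 mm. φR_n = 0.75 × 0.6 × 490 × 5.656 × 276 = 344.2 kN.
Base metal shear (10 mm plate): yield φR_n = 1.0×0.6×300×10×276 = 496.8 kN; rupture φR_n = 0.75×0.6×450×10×276 = 558.9 kN; take 496.8 kN (yield).
Governing: min(344.2, 496.8) = 344.2 kN → weld metal.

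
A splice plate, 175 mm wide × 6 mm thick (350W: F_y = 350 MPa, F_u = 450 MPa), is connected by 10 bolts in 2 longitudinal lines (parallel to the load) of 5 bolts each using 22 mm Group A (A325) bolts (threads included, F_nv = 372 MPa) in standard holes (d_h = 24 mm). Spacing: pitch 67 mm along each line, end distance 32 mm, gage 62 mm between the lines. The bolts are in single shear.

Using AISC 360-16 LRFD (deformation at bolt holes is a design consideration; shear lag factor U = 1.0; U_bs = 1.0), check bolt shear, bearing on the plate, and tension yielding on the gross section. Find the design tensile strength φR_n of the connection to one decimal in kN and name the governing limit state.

330.8 kN (gross-section yield governs)

Bolt shear: A_b = π(22)²/4 = 380.13 mm². φR_n = 0.75 × 372 × 380.13 × 10 × 1 = 1060.6 kN.
Bearing (6 mm plate, F_u = 450 MPa): end bolts L_c = 32 − 24/2 = 20, R_n = min(1.2×20×6×450, 2.4×22×6×450) = 64.8 kN/bolt; interior L_c = 67 − 24 = 43, R_n = 139.32 kN/bolt. φR_n = 0.75 × (2×64.8 + 8×139.32) = 933.1 kN.
Tension yield (gross): A_g = 175×6 = 1050 mm². φR_n = 0.90 × 350 × 1050 = 330.8 kN.
Governing: min(1060.6, 933.1, 330.8) = 330.8 kN → gross-section yield.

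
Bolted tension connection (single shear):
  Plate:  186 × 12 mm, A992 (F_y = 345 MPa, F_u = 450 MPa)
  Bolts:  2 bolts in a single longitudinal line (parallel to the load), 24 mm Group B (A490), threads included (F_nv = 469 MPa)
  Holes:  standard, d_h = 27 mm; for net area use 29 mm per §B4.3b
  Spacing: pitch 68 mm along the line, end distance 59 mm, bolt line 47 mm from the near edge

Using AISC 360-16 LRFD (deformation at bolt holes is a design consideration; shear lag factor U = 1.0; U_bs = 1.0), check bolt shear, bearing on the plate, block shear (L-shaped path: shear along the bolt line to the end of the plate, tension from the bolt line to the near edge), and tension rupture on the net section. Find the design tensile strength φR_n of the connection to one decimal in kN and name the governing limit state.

318.3 kN (bolt shear governs)

Bolt shear: A_b = π(24)²/4 = 452.39 mm². φR_n = 0.75 × 469 × 452.39 × 2 × 1 = 318.3 kN.
Bearing (12 mm plate, F_u = 450 MPa): end bolts L_c = 59 − 27/2 = 45.5, R_n = min(1.2×45.5×12×450, 2.4×24×12×450) = 294.84 kN/bolt; interior L_c = 68 − 27 = 41, R_n = 265.68 kN/bolt. φR_n = 0.75 × (1×294.84 + 1×265.68) = 420.4 kN.
Block shear: shear path 1×[59+1×68] = 1×127 mm, A_gv = 1524, A_nv = 1×(127 − 1.5×29)×12 = 1002 mm²; tension to near edge: (47 − 0.5×29)×12 = 390 mm². R_n = min(0.6×450×1002, 0.6×345×1524) + 1.0×450×390 = min(270.54, 315.47) + 175.5 = 446.04 kN. φR_n = 0.75 × 446.04 = 334.5 kN.
Tension rupture (net): A_n = (186 − 1×29)×12 = 1884 mm² (U = 1.0, A_e = A_n). φR_n = 0.75 × 450 × 1884 = 635.9 kN.
Governing: min(318.3, 420.4, 334.5, 635.9) = 318.3 kN → bolt shear.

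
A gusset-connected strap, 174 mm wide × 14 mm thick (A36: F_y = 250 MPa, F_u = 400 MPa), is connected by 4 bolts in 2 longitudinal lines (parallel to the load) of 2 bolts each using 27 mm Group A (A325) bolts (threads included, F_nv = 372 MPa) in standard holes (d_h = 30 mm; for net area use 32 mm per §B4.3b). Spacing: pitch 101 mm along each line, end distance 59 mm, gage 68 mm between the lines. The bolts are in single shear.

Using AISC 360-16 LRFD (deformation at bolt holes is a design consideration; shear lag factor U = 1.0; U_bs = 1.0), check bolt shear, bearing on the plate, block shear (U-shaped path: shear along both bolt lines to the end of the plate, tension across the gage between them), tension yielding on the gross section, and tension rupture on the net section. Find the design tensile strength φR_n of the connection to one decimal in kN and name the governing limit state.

Bolt shear: A_b = π(27)²/4 = 572.56 mm². φR_n = 0.75 × 372 × 572.56 × 4 × 1 = 639.0 kN.
Bearing (14 mm plate, F_u = 400 MPa): end bolts L_c = 59 − 30/2 = 44, R_n = min(1.2×44×14×400, 2.4×27×14×400) = 295.68 kN/bolt; interior L_c = 101 − 30 = 71, R_n = 362.88 kN/bolt. φR_n = 0.75 × (2×295.68 + 2×362.88) = 987.8 kN.
Block shear: shear path 2×[59+1×101] = 2×160 mm, A_gv = 4480, A_nv = 2×(160 − 1.5×32)×14 = 3136 mm²; tension across gage: (68 − 1×32)×14 = 504 mm². R_n = min(0.6×400×3136, 0.6×250×4480) + 1.0×400×504 = min(752.64, 672) + 201.6 = 873.6 kN. φR_n = 0.75 × 873.6 = 655.2 kN.
Tension yield (gross): A_g = 174×14 = 2436 mm². φR_n = 0.90 × 250 × 2436 = 548.1 kN.
Tension rupture (net): A_n = (174 − 2×32)×14 = 1540 mm² (U = 1.0, A_e = A_n). φR_n = 0.75 × 400 × 1540 = 462.0 kN.
Governing: min(639.0, 987.8, 655.2, 548.1, 462.0) = 462.0 kN → net-section rupture.

462.0 kN (net-section rupture governs)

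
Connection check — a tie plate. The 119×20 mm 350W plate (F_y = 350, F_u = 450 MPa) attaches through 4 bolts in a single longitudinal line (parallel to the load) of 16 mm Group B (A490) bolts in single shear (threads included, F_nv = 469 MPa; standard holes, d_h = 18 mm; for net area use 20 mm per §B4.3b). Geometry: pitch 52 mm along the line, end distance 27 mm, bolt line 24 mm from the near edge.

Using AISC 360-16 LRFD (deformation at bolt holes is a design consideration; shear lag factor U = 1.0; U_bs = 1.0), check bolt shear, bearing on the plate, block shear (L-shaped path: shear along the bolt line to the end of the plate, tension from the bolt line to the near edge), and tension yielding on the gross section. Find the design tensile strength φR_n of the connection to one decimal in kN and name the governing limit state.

Bolt shear: A_b = π(16)²/4 = 201.06 mm². φR_n = 0.75 × 469 × 201.06 × 4 × 1 = 282.9 kN.
Bearing (20 mm plate, F_u = 450 MPa): end bolts L_c = 27 − 18/2 = 18, R_n = min(1.2×18×20×450, 2.4×16×20×450) = 194.4 kN/bolt; interior L_c = 52 − 18 = 34, R_n = 345.6 kN/bolt. φR_n = 0.75 × (1×194.4 + 3×345.6) = 923.4 kN.
Block shear: shear path 1×[27+3×52] = 1×183 mm, A_gv = 3660, A_nv = 1×(183 − 3.5×20)×20 = 2260 mm²; tension to near edge: (24 − 0.5×20)×20 = 280 mm². R_n = min(0.6×450×2260, 0.6×350×3660) + 1.0×450×280 = min(610.2, 768.6) + 126 = 736.2 kN. φR_n = 0.75 × 736.2 = 552.2 kN.
Tension yield (gross): A_g = 119×20 = 2380 mm². φR_n = 0.90 × 350 × 2380 = 749.7 kN.
Governing: min(282.9, 923.4, 552.2, 749.7) = 282.9 kN → bolt shear.

282.9 kN (bolt shear governs)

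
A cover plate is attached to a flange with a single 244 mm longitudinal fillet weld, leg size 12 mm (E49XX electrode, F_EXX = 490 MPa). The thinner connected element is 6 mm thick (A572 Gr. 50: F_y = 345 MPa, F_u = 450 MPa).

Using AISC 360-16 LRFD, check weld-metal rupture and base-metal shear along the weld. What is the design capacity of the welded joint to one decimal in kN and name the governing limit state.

296.5 kN (base-metal shear governs)

Weld metal: throat = 0.707×12 = 8.484 mm, L = 244 mm. φR_n = 0.75 × 0.6 × 490 × 8.484 × 244 = 456.5 kN.
Base metal shear (6 mm plate): yield φR_n = 1.0×0.6×345×6×244 = 303.0 kN; rupture φR_n = 0.75×0.6×450×6×244 = 296.5 kN; take 296.5 kN (rupture).
Governing: min(456.5, 296.5) = 296.5 kN → base-metal shear.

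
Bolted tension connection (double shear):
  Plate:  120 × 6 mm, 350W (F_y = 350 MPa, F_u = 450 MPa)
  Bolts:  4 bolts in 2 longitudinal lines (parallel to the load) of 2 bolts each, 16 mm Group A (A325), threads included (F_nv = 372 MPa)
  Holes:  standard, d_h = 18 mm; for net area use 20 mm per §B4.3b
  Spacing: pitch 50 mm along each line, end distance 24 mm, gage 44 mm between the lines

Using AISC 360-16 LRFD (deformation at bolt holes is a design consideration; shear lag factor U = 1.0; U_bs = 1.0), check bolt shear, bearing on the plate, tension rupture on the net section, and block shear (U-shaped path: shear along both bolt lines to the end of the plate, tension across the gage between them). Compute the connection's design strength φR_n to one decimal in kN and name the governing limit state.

155.5 kN (block shear governs)

Bolt shear: A_b = π(16)²/4 = 201.06 mm². φR_n = 0.75 × 372 × 201.06 × 4 × 2 = 448.8 kN.
Bearing (6 mm plate, F_u = 450 MPa): end bolts L_c = 24 − 18/2 = 15, R_n = min(1.2×15×6×450, 2.4×16×6×450) = 48.6 kN/bolt; interior L_c = 50 − 18 = 32, R_n = 103.68 kN/bolt. φR_n = 0.75 × (2×48.6 + 2×103.68) = 228.4 kN.
Tension rupture (net): A_n = (120 − 2×20)×6 = 480 mm² (U = 1.0, A_e = A_n). φR_n = 0.75 × 450 × 480 = 162.0 kN.
Block shear: shear path 2×[24+1×50] = 2×74 mm, A_gv = 888, A_nv = 2×(74 − 1.5×20)×6 = 528 mm²; tension across gage: (44 − 1×20)×6 = 144 mm². R_n = min(0.6×450×528, 0.6×350×888) + 1.0×450×144 = min(142.56, 186.48) + 64.8 = 207.36 kN. φR_n = 0.75 × 207.36 = 155.5 kN.
Governing: min(448.8, 228.4, 162.0, 155.5) = 155.5 kN → block shear.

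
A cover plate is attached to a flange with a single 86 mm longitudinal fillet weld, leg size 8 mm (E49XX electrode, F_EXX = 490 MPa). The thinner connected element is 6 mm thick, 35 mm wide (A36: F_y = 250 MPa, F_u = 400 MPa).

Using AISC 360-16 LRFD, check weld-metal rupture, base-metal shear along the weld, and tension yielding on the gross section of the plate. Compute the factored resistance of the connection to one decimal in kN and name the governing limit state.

47.3 kN (gross-section yield governs)

Weld metal: throat = 0.707×8 = 5.656 mm, L = 86 mm. φR_n = 0.75 × 0.6 × 490 × 5.656 × 86 = 107.3 kN.
Base metal shear (6 mm plate): yield φR_n = 1.0×0.6×250×6×86 = 77.4 kN; rupture φR_n = 0.75×0.6×400×6×86 = 92.9 kN; take 77.4 kN (yield).
Tension yield (gross): A_g = 35×6 = 210 mm². φR_n = 0.90 × 250 × 210 = 47.3 kN.
Governing: min(107.3, 77.4, 47.3) = 47.3 kN → gross-section yield.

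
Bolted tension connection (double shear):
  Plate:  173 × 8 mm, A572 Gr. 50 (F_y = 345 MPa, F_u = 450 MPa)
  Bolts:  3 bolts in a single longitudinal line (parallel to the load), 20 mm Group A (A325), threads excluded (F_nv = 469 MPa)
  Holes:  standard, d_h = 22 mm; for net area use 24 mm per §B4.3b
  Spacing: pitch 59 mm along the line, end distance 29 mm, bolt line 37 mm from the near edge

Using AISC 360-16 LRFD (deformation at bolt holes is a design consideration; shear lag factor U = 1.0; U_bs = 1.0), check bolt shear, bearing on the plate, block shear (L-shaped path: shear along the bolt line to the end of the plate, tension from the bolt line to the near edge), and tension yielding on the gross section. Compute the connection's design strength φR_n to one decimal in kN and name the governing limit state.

208.4 kN (block shear governs)

Bolt shear: A_b = π(20)²/4 = 314.16 mm². φR_n = 0.75 × 469 × 314.16 × 3 × 2 = 663.0 kN.
Bearing (8 mm plate, F_u = 450 MPa): end bolts L_c = 29 − 22/2 = 18, R_n = min(1.2×18×8×450, 2.4×20×8×450) = 77.76 kN/bolt; interior L_c = 59 − 22 = 37, R_n = 159.84 kN/bolt. φR_n = 0.75 × (1×77.76 + 2×159.84) = 298.1 kN.
Block shear: shear path 1×[29+2×59] = 1×147 mm, A_gv = 1176, A_nv = 1×(147 − 2.5×24)×8 = 696 mm²; tension to near edge: (37 − 0.5×24)×8 = 200 mm². R_n = min(0.6×450×696, 0.6×345×1176) + 1.0×450×200 = min(187.92, 243.43) + 90 = 277.92 kN. φR_n = 0.75 × 277.92 = 208.4 kN.
Tension yield (gross): A_g = 173×8 = 1384 mm². φR_n = 0.90 × 345 × 1384 = 429.7 kN.
Governing: min(663.0, 298.1, 208.4, 429.7) = 208.4 kN → block shear.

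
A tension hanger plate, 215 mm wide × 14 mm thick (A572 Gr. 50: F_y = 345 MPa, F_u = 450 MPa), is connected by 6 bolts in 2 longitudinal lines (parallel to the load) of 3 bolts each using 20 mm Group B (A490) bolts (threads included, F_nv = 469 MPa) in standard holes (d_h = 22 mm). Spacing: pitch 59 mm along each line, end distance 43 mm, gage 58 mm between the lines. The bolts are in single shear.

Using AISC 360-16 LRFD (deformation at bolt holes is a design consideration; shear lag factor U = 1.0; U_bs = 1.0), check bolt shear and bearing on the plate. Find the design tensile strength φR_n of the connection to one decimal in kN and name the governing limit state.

663.0 kN (bolt shear governs)

Bolt shear: A_b = π(20)²/4 = 314.16 mm². φR_n = 0.75 × 469 × 314.16 × 6 × 1 = 663.0 kN.
Bearing (14 mm plate, F_u = 450 MPa): end bolts L_c = 43 − 22/2 = 32, R_n = min(1.2×32×14×450, 2.4×20×14×450) = 241.92 kN/bolt; interior L_c = 59 − 22 = 37, R_n = 279.72 kN/bolt. φR_n = 0.75 × (2×241.92 + 4×279.72) = 1202.0 kN.
Governing: min(663.0, 1202.0) = 663.0 kN → bolt shear.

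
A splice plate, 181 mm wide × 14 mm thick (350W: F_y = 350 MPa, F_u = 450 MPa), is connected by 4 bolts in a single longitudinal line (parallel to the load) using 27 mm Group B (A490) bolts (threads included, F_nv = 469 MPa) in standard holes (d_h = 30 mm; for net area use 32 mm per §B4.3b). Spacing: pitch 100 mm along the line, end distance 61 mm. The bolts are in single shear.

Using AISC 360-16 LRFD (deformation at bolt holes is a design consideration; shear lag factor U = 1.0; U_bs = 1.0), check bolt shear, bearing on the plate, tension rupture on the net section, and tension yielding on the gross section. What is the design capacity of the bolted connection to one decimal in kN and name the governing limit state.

704.0 kN (net-section rupture governs)

Bolt shear: A_b = π(27)²/4 = 572.56 mm². φR_n = 0.75 × 469 × 572.56 × 4 × 1 = 805.6 kN.
Bearing (14 mm plate, F_u = 450 MPa): end bolts L_c = 61 − 30/2 = 46, R_n = min(1.2×46×14×450, 2.4×27×14×450) = 347.76 kN/bolt; interior L_c = 100 − 30 = 70, R_n = 408.24 kN/bolt. φR_n = 0.75 × (1×347.76 + 3×408.24) = 1179.4 kN.
Tension rupture (net): A_n = (181 − 1×32)×14 = 2086 mm² (U = 1.0, A_e = A_n). φR_n = 0.75 × 450 × 2086 = 704.0 kN.
Tension yield (gross): A_g = 181×14 = 2534 mm². φR_n = 0.90 × 350 × 2534 = 798.2 kN.
Governing: min(805.6, 1179.4, 704.0, 798.2) = 704.0 kN → net-section rupture.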